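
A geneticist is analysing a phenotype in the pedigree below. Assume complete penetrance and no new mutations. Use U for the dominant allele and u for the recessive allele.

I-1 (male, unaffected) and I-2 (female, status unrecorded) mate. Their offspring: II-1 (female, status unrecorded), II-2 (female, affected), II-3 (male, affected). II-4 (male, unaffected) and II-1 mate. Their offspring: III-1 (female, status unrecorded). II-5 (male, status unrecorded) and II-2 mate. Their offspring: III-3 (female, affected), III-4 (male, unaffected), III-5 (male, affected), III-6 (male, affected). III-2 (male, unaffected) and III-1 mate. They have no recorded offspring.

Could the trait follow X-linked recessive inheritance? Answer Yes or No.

Under X-linked recessive, II-2 (affected, female) cannot arise from I-1 (unaffected) × I-2 (unrecorded).

No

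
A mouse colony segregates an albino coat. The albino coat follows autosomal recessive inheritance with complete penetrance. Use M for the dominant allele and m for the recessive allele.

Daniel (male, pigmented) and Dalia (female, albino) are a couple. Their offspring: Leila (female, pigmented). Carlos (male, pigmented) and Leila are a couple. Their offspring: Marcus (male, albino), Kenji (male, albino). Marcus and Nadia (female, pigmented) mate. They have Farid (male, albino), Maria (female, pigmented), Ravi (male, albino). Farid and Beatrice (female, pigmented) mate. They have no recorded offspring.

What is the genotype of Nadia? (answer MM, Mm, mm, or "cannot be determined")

From phenotype alone, Nadia is MM or Mm.
Nadia is pigmented so carries M and passed m to Farid (mm), so Nadia is Mm.

Mm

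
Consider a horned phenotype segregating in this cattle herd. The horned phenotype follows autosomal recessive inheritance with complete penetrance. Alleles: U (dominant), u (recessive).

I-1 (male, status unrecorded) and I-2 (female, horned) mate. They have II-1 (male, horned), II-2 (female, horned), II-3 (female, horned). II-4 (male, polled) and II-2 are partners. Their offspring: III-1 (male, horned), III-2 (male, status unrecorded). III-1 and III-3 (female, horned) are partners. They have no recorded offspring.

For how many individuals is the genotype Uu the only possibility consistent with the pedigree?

1

Obligate heterozygotes: II-4 is polled so carries U and passed u to III-1 (uu), so II-4 is Uu.
Every other individual is either homozygous by phenotype or has at least one consistent homozygous assignment, so the count is 1.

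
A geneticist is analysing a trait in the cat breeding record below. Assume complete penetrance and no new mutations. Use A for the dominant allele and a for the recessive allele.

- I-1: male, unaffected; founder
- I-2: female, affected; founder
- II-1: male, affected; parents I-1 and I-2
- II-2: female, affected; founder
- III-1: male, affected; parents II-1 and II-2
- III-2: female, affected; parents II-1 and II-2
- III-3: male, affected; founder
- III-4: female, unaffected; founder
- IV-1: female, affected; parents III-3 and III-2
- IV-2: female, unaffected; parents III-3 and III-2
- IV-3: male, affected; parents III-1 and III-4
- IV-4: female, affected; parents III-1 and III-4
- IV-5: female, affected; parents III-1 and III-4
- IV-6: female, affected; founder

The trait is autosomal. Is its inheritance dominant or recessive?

III-3 and III-2 are both affected yet have an unaffected child IV-2. Under a recessive model two affected parents are homozygous and every child would be affected, so the trait cannot be recessive.

dominant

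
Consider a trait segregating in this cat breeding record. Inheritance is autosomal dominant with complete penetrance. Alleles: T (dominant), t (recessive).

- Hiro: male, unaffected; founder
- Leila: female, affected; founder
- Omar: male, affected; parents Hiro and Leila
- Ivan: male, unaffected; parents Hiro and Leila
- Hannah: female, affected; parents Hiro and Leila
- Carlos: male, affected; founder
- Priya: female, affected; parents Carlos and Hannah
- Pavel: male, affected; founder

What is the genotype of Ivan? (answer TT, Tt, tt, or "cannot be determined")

Ivan is unaffected, so Ivan is tt.

tt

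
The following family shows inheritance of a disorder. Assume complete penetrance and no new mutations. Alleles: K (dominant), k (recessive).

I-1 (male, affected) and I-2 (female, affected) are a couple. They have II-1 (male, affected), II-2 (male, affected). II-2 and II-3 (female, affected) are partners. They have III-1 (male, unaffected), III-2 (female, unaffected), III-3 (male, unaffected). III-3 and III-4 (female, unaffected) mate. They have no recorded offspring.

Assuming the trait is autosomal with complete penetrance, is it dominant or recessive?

dominant

II-2 and II-3 are both affected yet have an unaffected child III-1. Under a recessive model two affected parents are homozygous and every child would be affected, so the trait cannot be recessive.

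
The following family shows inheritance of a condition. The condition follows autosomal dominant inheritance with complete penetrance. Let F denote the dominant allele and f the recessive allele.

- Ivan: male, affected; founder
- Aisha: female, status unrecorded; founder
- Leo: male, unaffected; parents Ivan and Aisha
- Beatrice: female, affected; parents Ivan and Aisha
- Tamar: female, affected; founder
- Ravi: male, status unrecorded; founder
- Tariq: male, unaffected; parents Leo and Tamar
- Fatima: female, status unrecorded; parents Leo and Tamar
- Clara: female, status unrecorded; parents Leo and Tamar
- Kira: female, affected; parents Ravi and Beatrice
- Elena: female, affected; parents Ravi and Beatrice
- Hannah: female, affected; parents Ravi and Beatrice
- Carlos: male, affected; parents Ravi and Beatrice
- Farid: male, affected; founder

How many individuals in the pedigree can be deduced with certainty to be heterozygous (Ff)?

2

Obligate heterozygotes: Ivan is affected so carries F and passed f to Leo (ff), so Ivan is Ff; Tamar is affected so carries F and passed f to Tariq (ff), so Tamar is Ff.
Every other individual is either homozygous by phenotype or has at least one consistent homozygous assignment, so the count is 2.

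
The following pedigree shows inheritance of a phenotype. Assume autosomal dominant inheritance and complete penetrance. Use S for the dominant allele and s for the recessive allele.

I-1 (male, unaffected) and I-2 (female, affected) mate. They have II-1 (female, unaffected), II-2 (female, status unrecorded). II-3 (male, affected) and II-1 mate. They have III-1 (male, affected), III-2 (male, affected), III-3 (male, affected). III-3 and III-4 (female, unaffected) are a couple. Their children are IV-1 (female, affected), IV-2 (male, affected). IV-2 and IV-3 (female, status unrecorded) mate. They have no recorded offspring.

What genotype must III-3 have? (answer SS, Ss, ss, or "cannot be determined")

From phenotype alone, III-3 is SS or Ss.
III-3 is affected so carries S and received s from II-1 (ss), so III-3 is Ss.

Ss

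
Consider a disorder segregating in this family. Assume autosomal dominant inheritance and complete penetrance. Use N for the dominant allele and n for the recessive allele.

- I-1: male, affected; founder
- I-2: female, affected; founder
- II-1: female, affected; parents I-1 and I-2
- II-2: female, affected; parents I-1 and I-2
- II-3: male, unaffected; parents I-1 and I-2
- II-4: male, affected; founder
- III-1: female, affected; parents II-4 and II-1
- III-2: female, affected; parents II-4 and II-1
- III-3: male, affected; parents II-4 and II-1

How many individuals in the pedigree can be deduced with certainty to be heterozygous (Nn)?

2

Obligate heterozygotes: I-1 is affected so carries N and passed n to II-3 (nn), so I-1 is Nn; I-2 is affected so carries N and passed n to II-3 (nn), so I-2 is Nn.
Every other individual is either homozygous by phenotype or has at least one consistent homozygous assignment, so the count is 2.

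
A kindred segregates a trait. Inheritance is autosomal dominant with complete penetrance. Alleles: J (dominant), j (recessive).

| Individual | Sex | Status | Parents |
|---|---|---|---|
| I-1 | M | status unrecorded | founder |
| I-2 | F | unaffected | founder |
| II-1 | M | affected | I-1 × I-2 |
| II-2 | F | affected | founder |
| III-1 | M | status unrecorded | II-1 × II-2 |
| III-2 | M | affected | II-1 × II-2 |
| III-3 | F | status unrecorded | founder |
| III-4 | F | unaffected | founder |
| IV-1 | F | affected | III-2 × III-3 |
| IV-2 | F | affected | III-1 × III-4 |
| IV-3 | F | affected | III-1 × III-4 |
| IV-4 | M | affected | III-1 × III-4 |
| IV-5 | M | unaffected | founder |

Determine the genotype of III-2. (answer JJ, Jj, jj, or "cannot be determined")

III-2's phenotype allows JJ or Jj, and no parent or child forces a single allele at both positions; consistent genotype assignments exist with III-2 as JJ or Jj.

cannot be determined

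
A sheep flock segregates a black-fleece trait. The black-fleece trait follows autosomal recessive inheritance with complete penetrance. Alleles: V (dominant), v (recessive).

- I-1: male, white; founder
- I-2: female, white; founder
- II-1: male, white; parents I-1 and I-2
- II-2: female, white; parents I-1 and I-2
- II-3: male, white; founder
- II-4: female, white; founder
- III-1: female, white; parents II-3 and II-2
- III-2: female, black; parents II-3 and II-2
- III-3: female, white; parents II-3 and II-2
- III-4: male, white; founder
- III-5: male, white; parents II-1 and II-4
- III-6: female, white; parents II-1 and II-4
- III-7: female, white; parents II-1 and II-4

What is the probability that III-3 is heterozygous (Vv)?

2/3

II-3 is white so carries V and passed v to III-2 (vv), so II-3 is Vv.
II-2 is white so carries V and passed v to III-2 (vv), so II-2 is Vv.
Their cross gives offspring ratios 1/4 VV : 1/2 Vv : 1/4 vv. Conditioning on III-3 being white, P(Vv) = 1/2 / 3/4 = 2/3.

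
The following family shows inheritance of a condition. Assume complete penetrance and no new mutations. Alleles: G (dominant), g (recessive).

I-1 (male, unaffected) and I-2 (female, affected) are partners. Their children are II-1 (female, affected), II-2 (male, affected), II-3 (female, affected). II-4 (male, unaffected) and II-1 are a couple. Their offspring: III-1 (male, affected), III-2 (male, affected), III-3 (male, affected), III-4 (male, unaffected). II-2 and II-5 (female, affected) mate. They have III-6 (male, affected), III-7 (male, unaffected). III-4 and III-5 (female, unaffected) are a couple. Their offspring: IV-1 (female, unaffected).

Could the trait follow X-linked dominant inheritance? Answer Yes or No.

A consistent assignment under X-linked dominant exists: I-1 X^g Y, I-2 X^G X^G, II-1 X^G X^g, II-2 X^G Y, II-3 X^G X^g, II-4 X^g Y, II-5 X^G X^g, III-1 X^G Y, III-2 X^G Y, III-3 X^G Y, III-4 X^g Y, III-5 X^g X^g, III-6 X^G Y, III-7 X^g Y, IV-1 X^g X^g.
In this assignment every recorded phenotype matches its genotype and every non-founder's genotype is obtainable from its parents' genotypes, so the pedigree is consistent.

Yes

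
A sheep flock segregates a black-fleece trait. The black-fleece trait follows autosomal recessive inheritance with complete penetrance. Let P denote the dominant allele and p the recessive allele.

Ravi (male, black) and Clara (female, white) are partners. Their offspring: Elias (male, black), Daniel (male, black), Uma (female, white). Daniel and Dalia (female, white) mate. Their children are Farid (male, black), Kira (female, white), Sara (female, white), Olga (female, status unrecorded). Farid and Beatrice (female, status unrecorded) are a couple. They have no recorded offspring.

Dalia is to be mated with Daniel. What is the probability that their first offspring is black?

Dalia is white so carries P and passed p to Farid (pp), so Dalia is Pp.
Daniel is black, so Daniel is pp.
The cross gives 1/2 Pp : 1/2 pp, so P(offspring is black) = 1/2.

1/2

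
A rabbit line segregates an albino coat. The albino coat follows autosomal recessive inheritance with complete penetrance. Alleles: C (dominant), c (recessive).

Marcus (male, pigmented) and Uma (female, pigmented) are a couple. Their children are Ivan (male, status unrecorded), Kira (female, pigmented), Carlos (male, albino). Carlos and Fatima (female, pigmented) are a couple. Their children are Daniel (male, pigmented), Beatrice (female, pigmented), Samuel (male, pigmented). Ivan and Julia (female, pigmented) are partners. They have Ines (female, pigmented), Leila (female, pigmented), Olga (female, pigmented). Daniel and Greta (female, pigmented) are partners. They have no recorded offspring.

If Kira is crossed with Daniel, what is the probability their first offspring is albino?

Marcus is pigmented so carries C and passed c to Carlos (cc), so Marcus is Cc.
Uma is pigmented so carries C and passed c to Carlos (cc), so Uma is Cc.
Kira is a pigmented offspring of Marcus (Cc) × Uma (Cc), whose cross gives 1/4 CC : 1/2 Cc : 1/4 cc; conditioning on being pigmented, Kira is CC with probability 1/3, Cc with probability 2/3.
Daniel is pigmented so carries C and received c from Carlos (cc), so Daniel is Cc.
Summing over parental genotype combinations, P(offspring is albino) = 2/3·1/4 = 1/6.

1/6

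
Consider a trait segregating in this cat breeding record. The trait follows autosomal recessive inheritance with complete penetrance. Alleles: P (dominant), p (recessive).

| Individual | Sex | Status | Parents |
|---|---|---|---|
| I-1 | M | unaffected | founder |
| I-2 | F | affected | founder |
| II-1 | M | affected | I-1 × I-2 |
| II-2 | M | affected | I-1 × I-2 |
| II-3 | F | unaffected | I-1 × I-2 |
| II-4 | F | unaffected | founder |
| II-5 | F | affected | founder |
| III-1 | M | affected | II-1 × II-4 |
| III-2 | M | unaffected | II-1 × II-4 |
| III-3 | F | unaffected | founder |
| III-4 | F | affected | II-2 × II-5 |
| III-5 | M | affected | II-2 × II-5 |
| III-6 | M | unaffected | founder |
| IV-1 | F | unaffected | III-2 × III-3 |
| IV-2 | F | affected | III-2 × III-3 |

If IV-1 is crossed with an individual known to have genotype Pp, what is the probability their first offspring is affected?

III-2 is unaffected so carries P and received p from II-1 (pp), so III-2 is Pp.
III-3 is unaffected so carries P and passed p to IV-2 (pp), so III-3 is Pp.
IV-1 is an unaffected offspring of III-2 (Pp) × III-3 (Pp), whose cross gives 1/4 PP : 1/2 Pp : 1/4 pp; conditioning on being unaffected, IV-1 is PP with probability 1/3, Pp with probability 2/3.
Summing over parental genotype combinations, P(offspring is affected) = 2/3·1/4 = 1/6.

1/6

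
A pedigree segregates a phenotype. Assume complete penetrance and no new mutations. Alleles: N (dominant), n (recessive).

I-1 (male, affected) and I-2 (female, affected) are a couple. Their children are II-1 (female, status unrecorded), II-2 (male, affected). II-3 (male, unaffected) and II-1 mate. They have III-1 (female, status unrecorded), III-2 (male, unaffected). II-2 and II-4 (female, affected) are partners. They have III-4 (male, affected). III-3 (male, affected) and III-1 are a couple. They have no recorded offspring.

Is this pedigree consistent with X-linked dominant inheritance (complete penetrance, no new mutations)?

Yes

A consistent assignment under X-linked dominant exists: I-1 X^N Y, I-2 X^N X^n, II-1 X^N X^n, II-2 X^N Y, II-3 X^n Y, II-4 X^N X^N, III-1 X^N X^n, III-2 X^n Y, III-3 X^N Y, III-4 X^N Y.
In this assignment every recorded phenotype matches its genotype and every non-founder's genotype is obtainable from its parents' genotypes, so the pedigree is consistent.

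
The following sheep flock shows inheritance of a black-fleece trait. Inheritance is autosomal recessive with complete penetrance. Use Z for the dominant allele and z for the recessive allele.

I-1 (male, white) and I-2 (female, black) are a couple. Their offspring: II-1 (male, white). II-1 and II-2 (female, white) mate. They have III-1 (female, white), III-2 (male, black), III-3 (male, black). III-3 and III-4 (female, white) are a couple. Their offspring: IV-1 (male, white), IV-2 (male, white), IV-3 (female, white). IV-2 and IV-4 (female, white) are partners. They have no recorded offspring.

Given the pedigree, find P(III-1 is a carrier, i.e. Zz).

2/3

II-1 is white so carries Z and received z from I-2 (zz), so II-1 is Zz.
II-2 is white so carries Z and passed z to III-2 (zz), so II-2 is Zz.
Their cross gives offspring ratios 1/4 ZZ : 1/2 Zz : 1/4 zz. Conditioning on III-1 being white, P(Zz) = 1/2 / 3/4 = 2/3.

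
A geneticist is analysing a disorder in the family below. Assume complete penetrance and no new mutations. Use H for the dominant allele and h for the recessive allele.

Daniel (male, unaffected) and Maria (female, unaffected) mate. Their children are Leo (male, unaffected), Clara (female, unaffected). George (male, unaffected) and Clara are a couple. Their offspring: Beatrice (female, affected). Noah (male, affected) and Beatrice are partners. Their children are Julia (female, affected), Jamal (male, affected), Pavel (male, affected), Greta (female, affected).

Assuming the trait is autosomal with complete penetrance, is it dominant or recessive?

George and Clara are both unaffected yet have an affected child Beatrice. Under dominance, an affected child requires at least one affected parent, so the trait cannot be dominant.

recessive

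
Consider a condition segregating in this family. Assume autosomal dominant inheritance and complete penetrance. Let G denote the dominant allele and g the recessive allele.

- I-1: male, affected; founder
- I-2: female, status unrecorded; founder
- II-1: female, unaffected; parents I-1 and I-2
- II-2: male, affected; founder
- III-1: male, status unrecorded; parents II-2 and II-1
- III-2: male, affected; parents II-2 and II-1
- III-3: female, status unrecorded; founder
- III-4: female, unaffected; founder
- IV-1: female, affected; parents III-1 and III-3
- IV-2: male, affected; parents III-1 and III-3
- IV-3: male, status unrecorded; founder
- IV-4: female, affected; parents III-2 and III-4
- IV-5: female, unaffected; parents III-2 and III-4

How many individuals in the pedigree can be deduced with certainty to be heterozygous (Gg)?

Obligate heterozygotes: I-1 is affected so carries G and passed g to II-1 (gg), so I-1 is Gg; III-2 is affected so carries G and received g from II-1 (gg), so III-2 is Gg; IV-4 is affected so carries G and received g from III-4 (gg), so IV-4 is Gg.
Every other individual is either homozygous by phenotype or has at least one consistent homozygous assignment, so the count is 3.

3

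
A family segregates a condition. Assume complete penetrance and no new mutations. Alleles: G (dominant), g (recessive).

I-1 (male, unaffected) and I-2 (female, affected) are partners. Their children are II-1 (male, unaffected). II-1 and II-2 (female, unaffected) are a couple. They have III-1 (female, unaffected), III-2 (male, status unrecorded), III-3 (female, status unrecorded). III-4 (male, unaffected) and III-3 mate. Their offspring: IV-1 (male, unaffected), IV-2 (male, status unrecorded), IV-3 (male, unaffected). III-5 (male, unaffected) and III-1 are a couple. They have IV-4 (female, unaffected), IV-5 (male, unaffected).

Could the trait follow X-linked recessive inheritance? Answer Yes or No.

Under X-linked recessive, II-1 (unaffected, male) cannot arise from I-1 (unaffected) × I-2 (affected).

No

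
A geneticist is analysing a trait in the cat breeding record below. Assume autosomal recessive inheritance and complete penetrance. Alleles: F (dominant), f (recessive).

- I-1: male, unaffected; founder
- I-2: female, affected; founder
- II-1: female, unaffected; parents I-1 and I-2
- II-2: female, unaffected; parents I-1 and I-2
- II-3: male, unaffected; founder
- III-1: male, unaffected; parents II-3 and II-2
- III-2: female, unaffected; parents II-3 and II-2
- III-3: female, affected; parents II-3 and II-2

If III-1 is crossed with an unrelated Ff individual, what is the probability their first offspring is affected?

II-3 is unaffected so carries F and passed f to III-3 (ff), so II-3 is Ff.
II-2 is unaffected so carries F and received f from I-2 (ff), so II-2 is Ff.
III-1 is an unaffected offspring of II-3 (Ff) × II-2 (Ff), whose cross gives 1/4 FF : 1/2 Ff : 1/4 ff; conditioning on being unaffected, III-1 is FF with probability 1/3, Ff with probability 2/3.
Summing over parental genotype combinations, P(offspring is affected) = 2/3·1/4 = 1/6.

1/6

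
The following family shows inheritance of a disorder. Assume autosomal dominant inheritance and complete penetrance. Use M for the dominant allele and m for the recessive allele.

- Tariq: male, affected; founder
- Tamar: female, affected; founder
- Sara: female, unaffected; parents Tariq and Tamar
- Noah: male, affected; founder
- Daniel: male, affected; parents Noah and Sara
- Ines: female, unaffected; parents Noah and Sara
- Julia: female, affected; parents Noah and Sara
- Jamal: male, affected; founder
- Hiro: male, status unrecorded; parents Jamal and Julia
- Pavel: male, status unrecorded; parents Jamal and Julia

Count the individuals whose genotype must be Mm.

5

Obligate heterozygotes: Tariq is affected so carries M and passed m to Sara (mm), so Tariq is Mm; Tamar is affected so carries M and passed m to Sara (mm), so Tamar is Mm; Noah is affected so carries M and passed m to Ines (mm), so Noah is Mm; Daniel is affected so carries M and received m from Sara (mm), so Daniel is Mm; Julia is affected so carries M and received m from Sara (mm), so Julia is Mm.
Every other individual is either homozygous by phenotype or has at least one consistent homozygous assignment, so the count is 5.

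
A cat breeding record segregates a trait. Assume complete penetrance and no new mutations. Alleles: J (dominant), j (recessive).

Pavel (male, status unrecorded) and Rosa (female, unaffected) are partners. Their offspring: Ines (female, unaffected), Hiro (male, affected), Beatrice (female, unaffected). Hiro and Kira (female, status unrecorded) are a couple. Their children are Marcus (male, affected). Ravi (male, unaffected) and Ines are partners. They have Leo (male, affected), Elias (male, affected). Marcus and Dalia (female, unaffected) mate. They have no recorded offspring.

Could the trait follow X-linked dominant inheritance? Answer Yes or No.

Under X-linked dominant, Hiro (affected, male) cannot arise from Pavel (unrecorded) × Rosa (unaffected).

No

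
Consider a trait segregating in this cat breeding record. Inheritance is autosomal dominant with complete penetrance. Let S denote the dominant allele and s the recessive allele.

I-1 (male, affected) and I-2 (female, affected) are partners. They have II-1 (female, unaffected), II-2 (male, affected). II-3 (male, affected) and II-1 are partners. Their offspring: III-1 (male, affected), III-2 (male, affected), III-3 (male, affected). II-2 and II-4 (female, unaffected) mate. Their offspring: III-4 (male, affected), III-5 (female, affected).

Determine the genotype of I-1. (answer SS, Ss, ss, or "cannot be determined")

From phenotype alone, I-1 is SS or Ss.
I-1 is affected so carries S and passed s to II-1 (ss), so I-1 is Ss.

Ss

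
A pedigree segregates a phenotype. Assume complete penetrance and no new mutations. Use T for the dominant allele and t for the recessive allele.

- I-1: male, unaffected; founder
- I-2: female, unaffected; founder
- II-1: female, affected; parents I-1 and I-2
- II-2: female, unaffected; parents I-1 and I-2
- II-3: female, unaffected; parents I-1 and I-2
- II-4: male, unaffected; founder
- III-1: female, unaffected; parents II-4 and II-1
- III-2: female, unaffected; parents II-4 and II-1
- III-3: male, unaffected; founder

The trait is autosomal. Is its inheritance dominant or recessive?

recessive

I-1 and I-2 are both unaffected yet have an affected child II-1. Under dominance, an affected child requires at least one affected parent, so the trait cannot be dominant.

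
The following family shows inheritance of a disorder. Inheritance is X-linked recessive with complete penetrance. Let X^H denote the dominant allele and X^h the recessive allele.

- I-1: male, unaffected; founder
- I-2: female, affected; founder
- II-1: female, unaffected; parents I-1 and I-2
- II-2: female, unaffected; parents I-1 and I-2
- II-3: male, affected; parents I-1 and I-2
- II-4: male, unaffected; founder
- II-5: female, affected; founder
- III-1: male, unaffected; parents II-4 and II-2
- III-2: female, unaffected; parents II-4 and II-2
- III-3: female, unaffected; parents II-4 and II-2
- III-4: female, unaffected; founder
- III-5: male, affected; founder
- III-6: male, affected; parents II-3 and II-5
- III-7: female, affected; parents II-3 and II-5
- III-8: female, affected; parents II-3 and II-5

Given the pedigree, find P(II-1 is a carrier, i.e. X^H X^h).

1

II-1 is unaffected so carries H and received h from I-2 (X^h X^h), so II-1 is X^H X^h, giving P(X^H X^h) = 1.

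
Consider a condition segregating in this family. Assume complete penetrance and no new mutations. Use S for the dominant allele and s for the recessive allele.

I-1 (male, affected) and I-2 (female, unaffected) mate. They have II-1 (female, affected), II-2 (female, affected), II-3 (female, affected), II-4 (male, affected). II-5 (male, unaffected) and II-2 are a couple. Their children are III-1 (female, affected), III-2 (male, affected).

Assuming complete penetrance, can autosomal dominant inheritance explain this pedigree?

Yes

A consistent assignment under autosomal dominant exists: I-1 SS, I-2 ss, II-1 Ss, II-2 Ss, II-3 Ss, II-4 Ss, II-5 ss, III-1 Ss, III-2 Ss.
In this assignment every recorded phenotype matches its genotype and every non-founder's genotype is obtainable from its parents' genotypes, so the pedigree is consistent.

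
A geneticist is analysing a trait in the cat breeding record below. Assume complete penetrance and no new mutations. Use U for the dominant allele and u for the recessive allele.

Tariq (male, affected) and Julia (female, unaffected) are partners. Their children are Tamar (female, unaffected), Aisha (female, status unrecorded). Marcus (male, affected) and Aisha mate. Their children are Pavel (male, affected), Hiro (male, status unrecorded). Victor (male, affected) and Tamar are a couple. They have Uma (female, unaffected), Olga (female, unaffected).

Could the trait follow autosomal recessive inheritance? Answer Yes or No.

Yes

A consistent assignment under autosomal recessive exists: Tariq uu, Julia UU, Tamar Uu, Aisha Uu, Marcus uu, Victor uu, Pavel uu, Hiro Uu, Uma Uu, Olga Uu.
In this assignment every recorded phenotype matches its genotype and every non-founder's genotype is obtainable from its parents' genotypes, so the pedigree is consistent.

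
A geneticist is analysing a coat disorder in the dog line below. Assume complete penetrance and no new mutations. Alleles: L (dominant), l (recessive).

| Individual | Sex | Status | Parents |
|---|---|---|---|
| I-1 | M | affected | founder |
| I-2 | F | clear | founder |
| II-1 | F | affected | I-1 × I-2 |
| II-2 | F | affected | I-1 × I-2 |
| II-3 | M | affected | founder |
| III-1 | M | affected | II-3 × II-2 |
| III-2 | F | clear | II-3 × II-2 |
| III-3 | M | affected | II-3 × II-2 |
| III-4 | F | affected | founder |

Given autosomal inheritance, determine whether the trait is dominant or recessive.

II-3 and II-2 are both affected yet have a clear child III-2. Under a recessive model two affected parents are homozygous and every child would be affected, so the trait cannot be recessive.

dominant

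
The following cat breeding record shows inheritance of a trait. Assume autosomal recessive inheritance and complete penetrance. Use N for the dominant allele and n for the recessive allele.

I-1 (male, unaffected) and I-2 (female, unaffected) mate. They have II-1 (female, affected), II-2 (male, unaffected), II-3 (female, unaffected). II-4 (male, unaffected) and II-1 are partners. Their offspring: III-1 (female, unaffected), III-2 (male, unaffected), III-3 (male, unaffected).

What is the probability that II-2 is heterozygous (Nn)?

I-1 is unaffected so carries N and passed n to II-1 (nn), so I-1 is Nn.
I-2 is unaffected so carries N and passed n to II-1 (nn), so I-2 is Nn.
Their cross gives offspring ratios 1/4 NN : 1/2 Nn : 1/4 nn. Conditioning on II-2 being unaffected, P(Nn) = 1/2 / 3/4 = 2/3.

2/3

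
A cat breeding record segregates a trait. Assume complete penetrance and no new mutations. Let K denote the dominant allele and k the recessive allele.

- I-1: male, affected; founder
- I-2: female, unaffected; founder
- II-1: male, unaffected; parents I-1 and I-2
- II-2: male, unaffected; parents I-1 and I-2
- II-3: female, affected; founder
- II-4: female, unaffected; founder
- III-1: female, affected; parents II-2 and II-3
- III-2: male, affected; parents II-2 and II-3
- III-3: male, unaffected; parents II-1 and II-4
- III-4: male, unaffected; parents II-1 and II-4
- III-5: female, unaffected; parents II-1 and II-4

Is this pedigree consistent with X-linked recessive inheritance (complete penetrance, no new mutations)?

Under X-linked recessive, III-1 (affected, female) cannot arise from II-2 (unaffected) × II-3 (affected).

No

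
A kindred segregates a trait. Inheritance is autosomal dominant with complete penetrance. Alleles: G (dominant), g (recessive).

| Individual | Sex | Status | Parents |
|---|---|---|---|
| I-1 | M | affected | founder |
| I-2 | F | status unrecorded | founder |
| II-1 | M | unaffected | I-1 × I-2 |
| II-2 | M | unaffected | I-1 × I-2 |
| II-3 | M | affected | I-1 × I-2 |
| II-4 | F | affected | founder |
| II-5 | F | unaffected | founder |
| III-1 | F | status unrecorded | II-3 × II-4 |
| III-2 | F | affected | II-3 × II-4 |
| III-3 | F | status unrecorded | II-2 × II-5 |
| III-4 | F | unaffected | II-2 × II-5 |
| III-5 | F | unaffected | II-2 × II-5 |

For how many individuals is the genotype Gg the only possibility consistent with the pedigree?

1

Obligate heterozygotes: I-1 is affected so carries G and passed g to II-1 (gg), so I-1 is Gg.
Every other individual is either homozygous by phenotype or has at least one consistent homozygous assignment, so the count is 1.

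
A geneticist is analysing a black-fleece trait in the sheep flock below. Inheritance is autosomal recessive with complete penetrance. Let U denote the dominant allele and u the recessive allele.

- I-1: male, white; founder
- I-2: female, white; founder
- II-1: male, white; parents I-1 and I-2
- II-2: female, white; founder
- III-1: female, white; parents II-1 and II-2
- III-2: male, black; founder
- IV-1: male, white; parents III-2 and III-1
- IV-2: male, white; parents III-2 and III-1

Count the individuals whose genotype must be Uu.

Obligate heterozygotes: IV-1 is white so carries U and received u from III-2 (uu), so IV-1 is Uu; IV-2 is white so carries U and received u from III-2 (uu), so IV-2 is Uu.
Every other individual is either homozygous by phenotype or has at least one consistent homozygous assignment, so the count is 2.

2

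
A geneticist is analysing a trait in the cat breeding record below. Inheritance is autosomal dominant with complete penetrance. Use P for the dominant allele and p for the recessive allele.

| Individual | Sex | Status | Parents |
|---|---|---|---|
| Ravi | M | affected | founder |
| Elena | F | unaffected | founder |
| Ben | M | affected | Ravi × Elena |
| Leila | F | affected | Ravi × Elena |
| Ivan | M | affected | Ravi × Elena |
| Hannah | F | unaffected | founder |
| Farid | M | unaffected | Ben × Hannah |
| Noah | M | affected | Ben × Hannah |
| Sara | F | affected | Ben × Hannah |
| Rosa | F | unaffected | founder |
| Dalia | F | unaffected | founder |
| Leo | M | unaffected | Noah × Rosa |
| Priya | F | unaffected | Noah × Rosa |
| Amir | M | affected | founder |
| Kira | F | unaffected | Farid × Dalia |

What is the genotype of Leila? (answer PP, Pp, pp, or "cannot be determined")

Pp

From phenotype alone, Leila is PP or Pp.
Leila is affected so carries P and received p from Elena (pp), so Leila is Pp.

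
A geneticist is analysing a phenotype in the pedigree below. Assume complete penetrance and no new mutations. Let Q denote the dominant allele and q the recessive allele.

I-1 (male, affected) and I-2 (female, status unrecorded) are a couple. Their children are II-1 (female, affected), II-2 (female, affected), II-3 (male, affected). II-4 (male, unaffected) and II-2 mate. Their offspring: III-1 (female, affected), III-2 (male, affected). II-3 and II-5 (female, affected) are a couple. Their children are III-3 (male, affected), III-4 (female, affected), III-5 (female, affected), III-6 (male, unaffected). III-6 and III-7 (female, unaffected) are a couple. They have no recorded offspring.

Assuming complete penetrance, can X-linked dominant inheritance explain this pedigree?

Yes

A consistent assignment under X-linked dominant exists: I-1 X^Q Y, I-2 X^Q X^Q, II-1 X^Q X^Q, II-2 X^Q X^Q, II-3 X^Q Y, II-4 X^q Y, II-5 X^Q X^q, III-1 X^Q X^q, III-2 X^Q Y, III-3 X^Q Y, III-4 X^Q X^Q, III-5 X^Q X^Q, III-6 X^q Y, III-7 X^q X^q.
In this assignment every recorded phenotype matches its genotype and every non-founder's genotype is obtainable from its parents' genotypes, so the pedigree is consistent.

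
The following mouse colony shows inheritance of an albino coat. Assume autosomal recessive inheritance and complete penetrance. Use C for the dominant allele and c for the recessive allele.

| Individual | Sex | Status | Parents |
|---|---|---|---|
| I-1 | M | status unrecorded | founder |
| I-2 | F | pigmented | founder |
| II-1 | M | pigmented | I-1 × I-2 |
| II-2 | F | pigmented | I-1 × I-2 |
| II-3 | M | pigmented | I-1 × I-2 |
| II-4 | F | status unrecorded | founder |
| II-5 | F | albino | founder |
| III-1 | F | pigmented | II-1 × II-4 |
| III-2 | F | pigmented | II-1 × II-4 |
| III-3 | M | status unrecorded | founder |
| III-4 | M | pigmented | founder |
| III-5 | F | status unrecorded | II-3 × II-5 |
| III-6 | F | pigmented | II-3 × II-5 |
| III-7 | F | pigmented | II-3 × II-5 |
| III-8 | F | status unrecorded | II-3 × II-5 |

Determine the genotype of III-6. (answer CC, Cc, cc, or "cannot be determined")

From phenotype alone, III-6 is CC or Cc.
III-6 is pigmented so carries C and received c from II-5 (cc), so III-6 is Cc.

Cc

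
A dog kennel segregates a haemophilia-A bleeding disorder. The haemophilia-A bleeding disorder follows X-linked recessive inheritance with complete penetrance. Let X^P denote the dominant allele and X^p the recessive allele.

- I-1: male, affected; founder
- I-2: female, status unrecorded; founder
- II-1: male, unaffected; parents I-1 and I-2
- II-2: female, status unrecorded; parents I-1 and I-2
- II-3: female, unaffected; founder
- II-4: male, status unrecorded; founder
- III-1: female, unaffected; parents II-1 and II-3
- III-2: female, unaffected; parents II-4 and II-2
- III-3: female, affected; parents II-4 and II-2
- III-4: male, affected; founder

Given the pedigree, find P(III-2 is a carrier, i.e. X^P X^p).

1

III-2 is unaffected so carries P and received p from II-4 (X^p Y), so III-2 is X^P X^p, giving P(X^P X^p) = 1.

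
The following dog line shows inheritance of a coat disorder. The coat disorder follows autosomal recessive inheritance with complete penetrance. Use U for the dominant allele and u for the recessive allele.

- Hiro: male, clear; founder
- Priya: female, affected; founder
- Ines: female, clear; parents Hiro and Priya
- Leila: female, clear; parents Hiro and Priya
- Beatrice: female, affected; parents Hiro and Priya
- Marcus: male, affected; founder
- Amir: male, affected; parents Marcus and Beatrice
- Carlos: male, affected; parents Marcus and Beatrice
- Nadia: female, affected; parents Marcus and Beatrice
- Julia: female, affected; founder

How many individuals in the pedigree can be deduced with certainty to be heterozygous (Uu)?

3

Obligate heterozygotes: Hiro is clear so carries U and passed u to Beatrice (uu), so Hiro is Uu; Ines is clear so carries U and received u from Priya (uu), so Ines is Uu; Leila is clear so carries U and received u from Priya (uu), so Leila is Uu.
Every other individual is either homozygous by phenotype or has at least one consistent homozygous assignment, so the count is 3.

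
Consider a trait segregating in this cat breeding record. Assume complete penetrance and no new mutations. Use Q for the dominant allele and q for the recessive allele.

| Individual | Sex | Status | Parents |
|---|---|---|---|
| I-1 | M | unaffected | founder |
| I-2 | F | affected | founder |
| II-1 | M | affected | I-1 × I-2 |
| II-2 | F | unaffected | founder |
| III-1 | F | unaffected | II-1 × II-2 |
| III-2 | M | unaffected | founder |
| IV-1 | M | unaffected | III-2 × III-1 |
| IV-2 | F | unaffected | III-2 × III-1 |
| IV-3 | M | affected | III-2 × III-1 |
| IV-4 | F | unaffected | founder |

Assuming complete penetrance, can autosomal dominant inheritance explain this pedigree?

No

Under autosomal dominant, IV-3 (affected, male) cannot arise from III-2 (unaffected) × III-1 (unaffected).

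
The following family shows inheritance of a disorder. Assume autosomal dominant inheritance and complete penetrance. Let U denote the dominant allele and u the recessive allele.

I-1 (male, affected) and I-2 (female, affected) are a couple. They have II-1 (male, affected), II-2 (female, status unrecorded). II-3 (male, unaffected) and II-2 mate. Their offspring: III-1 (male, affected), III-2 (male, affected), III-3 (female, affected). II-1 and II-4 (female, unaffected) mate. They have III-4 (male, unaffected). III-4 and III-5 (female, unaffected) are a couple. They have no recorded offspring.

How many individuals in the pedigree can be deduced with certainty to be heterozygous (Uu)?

4

Obligate heterozygotes: II-1 is affected so carries U and passed u to III-4 (uu), so II-1 is Uu; III-1 is affected so carries U and received u from II-3 (uu), so III-1 is Uu; III-2 is affected so carries U and received u from II-3 (uu), so III-2 is Uu; III-3 is affected so carries U and received u from II-3 (uu), so III-3 is Uu.
Every other individual is either homozygous by phenotype or has at least one consistent homozygous assignment, so the count is 4.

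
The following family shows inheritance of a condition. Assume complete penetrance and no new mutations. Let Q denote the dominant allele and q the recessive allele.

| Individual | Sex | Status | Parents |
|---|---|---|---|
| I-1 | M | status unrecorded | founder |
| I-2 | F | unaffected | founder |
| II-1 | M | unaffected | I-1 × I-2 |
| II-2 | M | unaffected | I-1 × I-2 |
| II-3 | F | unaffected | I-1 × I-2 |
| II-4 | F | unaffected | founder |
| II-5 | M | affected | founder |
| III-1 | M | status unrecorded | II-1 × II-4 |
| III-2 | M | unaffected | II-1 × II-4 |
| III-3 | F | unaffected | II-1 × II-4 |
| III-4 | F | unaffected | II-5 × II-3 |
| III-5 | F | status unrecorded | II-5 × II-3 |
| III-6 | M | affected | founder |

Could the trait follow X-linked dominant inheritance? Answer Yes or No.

No

Under X-linked dominant, III-4 (unaffected, female) cannot arise from II-5 (affected) × II-3 (unaffected).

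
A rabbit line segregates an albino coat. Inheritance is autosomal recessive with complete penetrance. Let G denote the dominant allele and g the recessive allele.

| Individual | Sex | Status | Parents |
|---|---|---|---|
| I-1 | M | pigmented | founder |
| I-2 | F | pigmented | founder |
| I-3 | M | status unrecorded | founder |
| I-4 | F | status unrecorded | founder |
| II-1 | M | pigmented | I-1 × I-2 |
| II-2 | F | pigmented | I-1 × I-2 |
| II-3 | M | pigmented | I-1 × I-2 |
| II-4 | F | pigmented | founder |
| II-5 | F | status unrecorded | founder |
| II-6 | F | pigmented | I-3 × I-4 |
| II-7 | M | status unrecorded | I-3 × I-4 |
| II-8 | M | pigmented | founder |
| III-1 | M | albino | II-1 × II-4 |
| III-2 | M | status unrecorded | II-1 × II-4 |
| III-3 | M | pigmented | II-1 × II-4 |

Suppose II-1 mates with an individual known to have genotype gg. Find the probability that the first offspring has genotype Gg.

II-1 is pigmented so carries G and passed g to III-1 (gg), so II-1 is Gg.
The cross gives 1/2 Gg : 1/2 gg, so P(offspring has genotype Gg) = 1/2.

1/2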